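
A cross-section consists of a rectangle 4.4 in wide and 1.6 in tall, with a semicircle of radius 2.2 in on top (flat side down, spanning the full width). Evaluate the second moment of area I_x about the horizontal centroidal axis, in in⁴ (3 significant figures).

I_x ≈ 15.1 in⁴

Break the section into simple shapes (no overlaps), measuring from the bottom-left corner of the bounding box.
Rectangular body: 4.4 × 1.6, A = 7.04 in², y = 0.8 in, Ī = 1.5019 in⁴.
Semicircular cap: semicircle r = 2.2, A = 7.6027 in², y = 2.5337 in, Ī = 2.5711 in⁴.
Centroid: ȳ = ΣA·y / ΣA = 1.7002 in.
Transfer each piece to the horizontal centroidal axis using Ī + A·d² with d = y − 1.7002:
  rectangular body: d = -0.90016 in → contributes +7.2063 in⁴
  semicircular cap: d = 0.83355 in → contributes +7.8534 in⁴
Total I = 15.06 in⁴.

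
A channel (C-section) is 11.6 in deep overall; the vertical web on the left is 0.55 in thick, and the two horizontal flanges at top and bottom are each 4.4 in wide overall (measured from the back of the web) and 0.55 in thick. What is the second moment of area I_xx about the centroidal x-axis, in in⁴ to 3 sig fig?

Split into non-overlapping primitives; take the origin at the lower-left of the bounding box.
Web: 0.55 × 11.6, A = 6.38 in², y = 5.8 in, Ī = 71.541 in⁴.
Top flange (beyond web): 3.85 × 0.55, A = 2.1175 in², y = 11.325 in, Ī = 0.053379 in⁴.
Bottom flange (beyond web): 3.85 × 0.55, A = 2.1175 in², y = 0.275 in, Ī = 0.053379 in⁴.
By symmetry the centroid is at mid-height, ȳ = 5.8 in.
Transfer each piece to the centroidal x-axis using Ī + A·d² with d = y − 5.8:
  web: d = 0 in → contributes +71.541 in⁴
  top flange (beyond web): d = 5.525 in → contributes +64.691 in⁴
  bottom flange (beyond web): d = -5.525 in → contributes +64.691 in⁴
Total I = 200.92 in⁴.

I_xx ≈ 201 in⁴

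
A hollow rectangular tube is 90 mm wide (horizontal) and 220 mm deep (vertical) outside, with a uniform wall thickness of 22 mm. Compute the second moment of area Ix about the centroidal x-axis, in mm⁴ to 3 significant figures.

Decompose the section into non-overlapping parts with the origin at the bottom-left of its bounding rectangle.
Outer rectangle: 90 × 220, A = 19 800 mm², y = 110 mm, Ī = 79 860 000 mm⁴.
Inner void (subtracted): 46 × 176, A = 8 096 mm², y = 110 mm, Ī = 20 898 475 mm⁴.
By symmetry the centroid is at mid-height, ȳ = 110 mm.
All pieces are centred on the centroidal x-axis, so I = ΣĪ (holes subtracted) = 58 961 525 mm⁴.

Ix ≈ 5.90 × 10⁷ mm⁴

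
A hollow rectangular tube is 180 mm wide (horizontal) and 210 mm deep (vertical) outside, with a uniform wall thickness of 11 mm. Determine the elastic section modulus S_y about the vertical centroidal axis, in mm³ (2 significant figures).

Decompose the section into non-overlapping parts with the origin at the bottom-left of its bounding rectangle.
Outer rectangle: 180 × 210, A = 37 800 mm², x = 90 mm, Ī = 102 060 000 mm⁴.
Inner void (subtracted): 158 × 188, A = 29 704 mm², x = 90 mm, Ī = 61 794 221 mm⁴.
By symmetry the centroid is at mid-width, x̄ = 90 mm.
All pieces are centred on the vertical centroidal axis, so I = ΣĪ (holes subtracted) = 40 265 779 mm⁴.
Extreme fibre distance c = 90 mm; S = I/c = 447 398 mm³.

S_y ≈ 4.5 × 10⁵ mm³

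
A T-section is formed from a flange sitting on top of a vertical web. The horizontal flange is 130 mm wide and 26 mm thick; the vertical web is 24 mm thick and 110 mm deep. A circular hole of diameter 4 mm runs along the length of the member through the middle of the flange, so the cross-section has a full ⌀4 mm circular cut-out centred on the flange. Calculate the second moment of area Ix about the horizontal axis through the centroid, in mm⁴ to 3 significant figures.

Break the section into simple shapes (no overlaps), measuring from the bottom-left corner of the bounding box.
Flange: 130 × 26, A = 3 380 mm², y = 123 mm, Ī = 190 407 mm⁴.
Web: 24 × 110, A = 2 640 mm², y = 55 mm, Ī = 2 662 000 mm⁴.
Hole (subtracted): ⌀4, A = 12.566 mm², y = 123 mm, Ī = 12.566 mm⁴.
Centroid: ȳ = ΣA·y / ΣA = 93.117 mm.
Transfer each piece to the horizontal axis through the centroid using Ī + A·d² with d = y − 93.117:
  flange: d = 29.883 mm → contributes +3 208 721 mm⁴
  web: d = -38.117 mm → contributes +6 497 676 mm⁴
  hole: d = 29.883 mm → contributes −11 234 mm⁴
Total I = 9 695 162 mm⁴.

Ix ≈ 9.70 × 10⁶ mm⁴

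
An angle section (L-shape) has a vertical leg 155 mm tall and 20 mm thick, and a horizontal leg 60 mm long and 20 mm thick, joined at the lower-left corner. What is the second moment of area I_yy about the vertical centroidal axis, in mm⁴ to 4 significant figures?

Treat the section as a set of non-overlapping primitives; coordinates are from the bounding-box lower-left.
Vertical leg: 20 × 155, A = 3 100 mm², x = 10 mm, Ī = 103 333 mm⁴.
Horizontal leg (remainder): 40 × 20, A = 800 mm², x = 40 mm, Ī = 106 667 mm⁴.
Centroid: x̄ = ΣA·x / ΣA = 16.1538 mm.
Transfer each piece to the vertical centroidal axis using Ī + A·d² with d = x − 16.1538:
  vertical leg: d = -6.15385 mm → contributes +220 730 mm⁴
  horizontal leg (remainder): d = 23.8462 mm → contributes +561 578 mm⁴
Total I = 782 308 mm⁴.

I_yy ≈ 7.823 × 10⁵ mm⁴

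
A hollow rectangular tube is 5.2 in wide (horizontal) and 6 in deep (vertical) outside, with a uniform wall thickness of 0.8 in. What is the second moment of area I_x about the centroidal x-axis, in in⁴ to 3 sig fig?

I_x ≈ 68.0 in⁴

Split into non-overlapping primitives; take the origin at the lower-left of the bounding box.
Outer rectangle: 5.2 × 6, A = 31.2 in², y = 3 in, Ī = 93.6 in⁴.
Inner void (subtracted): 3.6 × 4.4, A = 15.84 in², y = 3 in, Ī = 25.555 in⁴.
By symmetry the centroid is at mid-height, ȳ = 3 in.
All pieces are centred on the centroidal x-axis, so I = ΣĪ (holes subtracted) = 68.045 in⁴.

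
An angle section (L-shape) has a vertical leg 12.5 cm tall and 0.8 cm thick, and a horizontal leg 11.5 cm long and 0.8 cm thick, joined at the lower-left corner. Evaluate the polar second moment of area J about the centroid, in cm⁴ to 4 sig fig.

Break the section into simple shapes (no overlaps), measuring from the bottom-left corner of the bounding box.
Vertical leg: 0.8 × 12.5, A = 10 cm², y = 6.25 cm, Ī = 130.208 cm⁴.
Horizontal leg (remainder): 10.7 × 0.8, A = 8.56 cm², y = 0.4 cm, Ī = 0.456533 cm⁴.
Centroid: ȳ = ΣA·y / ΣA = 3.55194 cm.
Transfer each piece to the centroidal x-axis using Ī + A·d² with d = y − 3.55194:
  vertical leg: d = 2.69806 cm → contributes +203.004 cm⁴
  horizontal leg (remainder): d = -3.15194 cm → contributes +85.4978 cm⁴
Total I = 288.501 cm⁴.
For the y-axis: x̄ = 3.05194 cm.
Repeating about the centroidal y-axis gives I_y = 234.689 cm⁴.
Polar second moment: J = I_x + I_y = 523.191 cm⁴.

J ≈ 523.2 cm⁴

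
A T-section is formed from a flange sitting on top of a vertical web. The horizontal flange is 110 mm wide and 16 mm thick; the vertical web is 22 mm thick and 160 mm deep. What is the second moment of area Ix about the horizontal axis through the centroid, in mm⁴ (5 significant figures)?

Break the section into simple shapes (no overlaps), measuring from the bottom-left corner of the bounding box.
Flange: 110 × 16, A = 1 760 mm², y = 168 mm, Ī = 37546.67 mm⁴.
Web: 22 × 160, A = 3 520 mm², y = 80 mm, Ī = 7 509 333 mm⁴.
Centroid: ȳ = ΣA·y / ΣA = 109.3333 mm.
Transfer each piece to the horizontal axis through the centroid using Ī + A·d² with d = y − 109.3333:
  flange: d = 58.66667 mm → contributes +6 095 076 mm⁴
  web: d = -29.33333 mm → contributes +10 538 098 mm⁴
Total I = 16 633 173 mm⁴.

Ix ≈ 1.6633 × 10⁷ mm⁴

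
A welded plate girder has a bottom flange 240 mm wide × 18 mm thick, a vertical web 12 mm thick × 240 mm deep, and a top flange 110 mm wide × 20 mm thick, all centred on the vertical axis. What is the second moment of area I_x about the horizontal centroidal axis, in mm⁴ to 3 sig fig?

Split into non-overlapping primitives; take the origin at the lower-left of the bounding box.
Bottom plate: 240 × 18, A = 4 320 mm², y = 9 mm, Ī = 116 640 mm⁴.
Web plate: 12 × 240, A = 2 880 mm², y = 138 mm, Ī = 13 824 000 mm⁴.
Top plate: 110 × 20, A = 2 200 mm², y = 268 mm, Ī = 73 333 mm⁴.
Centroid: ȳ = ΣA·y / ΣA = 109.14 mm.
Transfer each piece to the horizontal centroidal axis using Ī + A·d² with d = y − 109.14:
  bottom plate: d = -100.14 mm → contributes +43 438 053 mm⁴
  web plate: d = 28.86 mm → contributes +16 222 680 mm⁴
  top plate: d = 158.86 mm → contributes +55 593 335 mm⁴
Total I = 115 254 068 mm⁴.

I_x ≈ 1.15 × 10⁸ mm⁴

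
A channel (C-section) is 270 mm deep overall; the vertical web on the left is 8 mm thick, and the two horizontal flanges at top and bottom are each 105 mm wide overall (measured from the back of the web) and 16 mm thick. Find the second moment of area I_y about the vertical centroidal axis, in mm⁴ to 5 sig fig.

Break the section into simple shapes (no overlaps), measuring from the bottom-left corner of the bounding box.
Web: 8 × 270, A = 2 160 mm², x = 4 mm, Ī = 11 520 mm⁴.
Top flange (beyond web): 97 × 16, A = 1 552 mm², x = 56.5 mm, Ī = 1 216 897 mm⁴.
Bottom flange (beyond web): 97 × 16, A = 1 552 mm², x = 56.5 mm, Ī = 1 216 897 mm⁴.
Centroid: x̄ = ΣA·x / ΣA = 34.95745 mm.
Transfer each piece to the vertical centroidal axis using Ī + A·d² with d = x − 34.95745:
  web: d = -30.95745 mm → contributes +2 081 585 mm⁴
  top flange (beyond web): d = 21.54255 mm → contributes +1 937 152 mm⁴
  bottom flange (beyond web): d = 21.54255 mm → contributes +1 937 152 mm⁴
Total I = 5 955 889 mm⁴.

I_y ≈ 5.9559 × 10⁶ mm⁴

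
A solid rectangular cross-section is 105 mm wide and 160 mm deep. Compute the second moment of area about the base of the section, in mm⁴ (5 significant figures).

The section: 105 × 160, A = 16 800 mm², y = 80 mm, Ī = 35 840 000 mm⁴.
Transfer it to the bottom edge using Ī + A·d² with d = y − 0:
  the section: d = 80 mm → contributes +143 360 000 mm⁴
Total I = 143 360 000 mm⁴.

I_base ≈ 1.4336 × 10⁸ mm⁴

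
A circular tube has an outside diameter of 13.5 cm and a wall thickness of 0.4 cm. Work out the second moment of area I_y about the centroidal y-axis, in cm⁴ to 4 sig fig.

I_y ≈ 353.5 cm⁴

Decompose the section into non-overlapping parts with the origin at the bottom-left of its bounding rectangle.
Outer circle: ⌀13.5, A = 143.139 cm², x = 6.75 cm, Ī = 1630.44 cm⁴.
Bore (subtracted): ⌀12.7, A = 126.677 cm², x = 6.75 cm, Ī = 1276.98 cm⁴.
By symmetry the centroid is at mid-width, x̄ = 6.75 cm.
All pieces are centred on the centroidal y-axis, so I = ΣĪ (holes subtracted) = 353.459 cm⁴.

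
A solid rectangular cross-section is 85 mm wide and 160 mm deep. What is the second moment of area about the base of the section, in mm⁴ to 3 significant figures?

The section: 85 × 160, A = 13 600 mm², y = 80 mm, Ī = 29 013 333 mm⁴.
Transfer it to the base of the section using Ī + A·d² with d = y − 0:
  the section: d = 80 mm → contributes +116 053 333 mm⁴
Total I = 116 053 333 mm⁴.

I_base ≈ 1.16 × 10⁸ mm⁴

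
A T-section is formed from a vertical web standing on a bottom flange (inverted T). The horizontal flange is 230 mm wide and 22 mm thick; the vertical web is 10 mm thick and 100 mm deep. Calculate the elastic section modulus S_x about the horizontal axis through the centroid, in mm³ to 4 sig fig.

Split into non-overlapping primitives; take the origin at the lower-left of the bounding box.
Flange: 230 × 22, A = 5 060 mm², y = 11 mm, Ī = 204 087 mm⁴.
Web: 10 × 100, A = 1 000 mm², y = 72 mm, Ī = 833 333 mm⁴.
Centroid: ȳ = ΣA·y / ΣA = 21.066 mm.
Transfer each piece to the horizontal axis through the centroid using Ī + A·d² with d = y − 21.066:
  flange: d = -10.066 mm → contributes +716 789 mm⁴
  web: d = 50.934 mm → contributes +3 427 605 mm⁴
Total I = 4 144 394 mm⁴.
Extreme fibre distance c = 100.934 mm; S = I/c = 41060.4 mm³.

S_x ≈ 4.106 × 10⁴ mm³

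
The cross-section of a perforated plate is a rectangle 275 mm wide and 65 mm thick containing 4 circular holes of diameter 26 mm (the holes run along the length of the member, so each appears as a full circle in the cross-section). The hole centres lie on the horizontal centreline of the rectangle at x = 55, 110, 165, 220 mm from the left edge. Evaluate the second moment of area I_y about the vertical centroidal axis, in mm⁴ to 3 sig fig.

I_y ≈ 1.05 × 10⁸ mm⁴

Treat the section as a set of non-overlapping primitives; coordinates are from the bounding-box lower-left.
Plate: 275 × 65, A = 17 875 mm², x = 137.5 mm, Ī = 112 649 740 mm⁴.
Hole 1 (subtracted): ⌀26, A = 530.93 mm², x = 55 mm, Ī = 22 432 mm⁴.
Hole 2 (subtracted): ⌀26, A = 530.93 mm², x = 110 mm, Ī = 22 432 mm⁴.
Hole 3 (subtracted): ⌀26, A = 530.93 mm², x = 165 mm, Ī = 22 432 mm⁴.
Hole 4 (subtracted): ⌀26, A = 530.93 mm², x = 220 mm, Ī = 22 432 mm⁴.
By symmetry the centroid is at mid-width, x̄ = 137.5 mm.
Transfer each piece to the vertical centroidal axis using Ī + A·d² with d = x − 137.5:
  plate: d = 0 mm → contributes +112 649 740 mm⁴
  hole 1: d = -82.5 mm → contributes −3 636 068 mm⁴
  hole 2: d = -27.5 mm → contributes −423 947 mm⁴
  hole 3: d = 27.5 mm → contributes −423 947 mm⁴
  hole 4: d = 82.5 mm → contributes −3 636 068 mm⁴
Total I = 104 529 709 mm⁴.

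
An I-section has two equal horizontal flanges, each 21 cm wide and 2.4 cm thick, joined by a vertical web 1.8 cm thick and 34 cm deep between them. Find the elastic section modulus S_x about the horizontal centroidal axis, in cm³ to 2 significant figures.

S_x ≈ 2000 cm³

Treat the section as a set of non-overlapping primitives; coordinates are from the bounding-box lower-left.
Bottom flange: 21 × 2.4, A = 50.4 cm², y = 1.2 cm, Ī = 24.19 cm⁴.
Web: 1.8 × 34, A = 61.2 cm², y = 19.4 cm, Ī = 5 896 cm⁴.
Top flange: 21 × 2.4, A = 50.4 cm², y = 37.6 cm, Ī = 24.19 cm⁴.
By symmetry the centroid is at mid-height, ȳ = 19.4 cm.
Transfer each piece to the horizontal centroidal axis using Ī + A·d² with d = y − 19.4:
  bottom flange: d = -18.2 cm → contributes +16 719 cm⁴
  web: d = 0 cm → contributes +5 896 cm⁴
  top flange: d = 18.2 cm → contributes +16 719 cm⁴
Total I = 39 333 cm⁴.
Extreme fibre distance c = 19.4 cm; S = I/c = 2 027 cm³.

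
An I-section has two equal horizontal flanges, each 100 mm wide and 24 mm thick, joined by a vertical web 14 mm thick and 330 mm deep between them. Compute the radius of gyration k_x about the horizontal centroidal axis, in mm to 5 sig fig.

k_x ≈ 142.97 mm

Break the section into simple shapes (no overlaps), measuring from the bottom-left corner of the bounding box.
Bottom flange: 100 × 24, A = 2 400 mm², y = 12 mm, Ī = 115 200 mm⁴.
Web: 14 × 330, A = 4 620 mm², y = 189 mm, Ī = 41 926 500 mm⁴.
Top flange: 100 × 24, A = 2 400 mm², y = 366 mm, Ī = 115 200 mm⁴.
By symmetry the centroid is at mid-height, ȳ = 189 mm.
Transfer each piece to the horizontal centroidal axis using Ī + A·d² with d = y − 189:
  bottom flange: d = -177 mm → contributes +75 304 800 mm⁴
  web: d = 0 mm → contributes +41 926 500 mm⁴
  top flange: d = 177 mm → contributes +75 304 800 mm⁴
Total I = 192 536 100 mm⁴.
Radius of gyration: k = √(I/A) = √(192 536 100 / 9 420) = 142.9653 mm.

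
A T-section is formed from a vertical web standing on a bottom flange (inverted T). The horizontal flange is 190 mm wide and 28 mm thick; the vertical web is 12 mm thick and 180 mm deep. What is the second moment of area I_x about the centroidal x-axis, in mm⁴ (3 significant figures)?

Break the section into simple shapes (no overlaps), measuring from the bottom-left corner of the bounding box.
Flange: 190 × 28, A = 5 320 mm², y = 14 mm, Ī = 347 573 mm⁴.
Web: 12 × 180, A = 2 160 mm², y = 118 mm, Ī = 5 832 000 mm⁴.
Centroid: ȳ = ΣA·y / ΣA = 44.032 mm.
Transfer each piece to the centroidal x-axis using Ī + A·d² with d = y − 44.032:
  flange: d = -30.032 mm → contributes +5 145 821 mm⁴
  web: d = 73.968 mm → contributes +17 649 905 mm⁴
Total I = 22 795 726 mm⁴.

I_x ≈ 2.28 × 10⁷ mm⁴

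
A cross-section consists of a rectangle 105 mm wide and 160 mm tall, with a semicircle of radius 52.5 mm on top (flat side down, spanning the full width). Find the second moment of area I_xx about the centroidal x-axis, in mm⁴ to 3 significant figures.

Treat the section as a set of non-overlapping primitives; coordinates are from the bounding-box lower-left.
Rectangular body: 105 × 160, A = 16 800 mm², y = 80 mm, Ī = 35 840 000 mm⁴.
Semicircular cap: semicircle r = 52.5, A = 4329.5 mm², y = 182.28 mm, Ī = 833 814 mm⁴.
Centroid: ȳ = ΣA·y / ΣA = 100.96 mm.
Transfer each piece to the centroidal x-axis using Ī + A·d² with d = y − 100.96:
  rectangular body: d = -20.958 mm → contributes +43 219 099 mm⁴
  semicircular cap: d = 81.324 mm → contributes +29 467 293 mm⁴
Total I = 72 686 391 mm⁴.

I_xx ≈ 7.27 × 10⁷ mm⁴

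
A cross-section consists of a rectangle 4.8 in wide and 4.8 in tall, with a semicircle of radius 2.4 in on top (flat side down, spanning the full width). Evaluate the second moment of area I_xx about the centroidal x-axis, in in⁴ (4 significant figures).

Decompose the section into non-overlapping parts with the origin at the bottom-left of its bounding rectangle.
Rectangular body: 4.8 × 4.8, A = 23.04 in², y = 2.4 in, Ī = 44.2368 in⁴.
Semicircular cap: semicircle r = 2.4, A = 9.04779 in², y = 5.81859 in, Ī = 3.64147 in⁴.
Centroid: ȳ = ΣA·y / ΣA = 3.36394 in.
Transfer each piece to the centroidal x-axis using Ī + A·d² with d = y − 3.36394:
  rectangular body: d = -0.96394 in → contributes +65.6451 in⁴
  semicircular cap: d = 2.45465 in → contributes +58.1573 in⁴
Total I = 123.802 in⁴.

I_xx ≈ 123.8 in⁴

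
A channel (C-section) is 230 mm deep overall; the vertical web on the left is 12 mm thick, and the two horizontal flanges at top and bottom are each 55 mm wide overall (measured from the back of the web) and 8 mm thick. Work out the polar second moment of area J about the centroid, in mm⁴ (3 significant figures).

Break the section into simple shapes (no overlaps), measuring from the bottom-left corner of the bounding box.
Web: 12 × 230, A = 2 760 mm², y = 115 mm, Ī = 12 167 000 mm⁴.
Top flange (beyond web): 43 × 8, A = 344 mm², y = 226 mm, Ī = 1834.7 mm⁴.
Bottom flange (beyond web): 43 × 8, A = 344 mm², y = 4 mm, Ī = 1834.7 mm⁴.
By symmetry the centroid is at mid-height, ȳ = 115 mm.
Transfer each piece to the centroidal x-axis using Ī + A·d² with d = y − 115:
  web: d = 0 mm → contributes +12 167 000 mm⁴
  top flange (beyond web): d = 111 mm → contributes +4 240 259 mm⁴
  bottom flange (beyond web): d = -111 mm → contributes +4 240 259 mm⁴
Total I = 20 647 517 mm⁴.
For the y-axis: x̄ = 11.487 mm.
Repeating about the centroidal y-axis gives I_y = 555 611 mm⁴.
Polar second moment: J = I_x + I_y = 21 203 128 mm⁴.

J ≈ 2.12 × 10⁷ mm⁴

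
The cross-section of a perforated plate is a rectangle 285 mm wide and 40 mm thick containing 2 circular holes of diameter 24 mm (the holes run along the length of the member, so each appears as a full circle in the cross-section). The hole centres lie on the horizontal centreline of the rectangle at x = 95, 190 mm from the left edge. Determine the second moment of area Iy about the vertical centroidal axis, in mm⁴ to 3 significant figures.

Iy ≈ 7.51 × 10⁷ mm⁴

Decompose the section into non-overlapping parts with the origin at the bottom-left of its bounding rectangle.
Plate: 285 × 40, A = 11 400 mm², x = 142.5 mm, Ī = 77 163 750 mm⁴.
Hole 1 (subtracted): ⌀24, A = 452.39 mm², x = 95 mm, Ī = 16 286 mm⁴.
Hole 2 (subtracted): ⌀24, A = 452.39 mm², x = 190 mm, Ī = 16 286 mm⁴.
By symmetry the centroid is at mid-width, x̄ = 142.5 mm.
Transfer each piece to the vertical centroidal axis using Ī + A·d² with d = x − 142.5:
  plate: d = 0 mm → contributes +77 163 750 mm⁴
  hole 1: d = -47.5 mm → contributes −1 036 989 mm⁴
  hole 2: d = 47.5 mm → contributes −1 036 989 mm⁴
Total I = 75 089 771 mm⁴.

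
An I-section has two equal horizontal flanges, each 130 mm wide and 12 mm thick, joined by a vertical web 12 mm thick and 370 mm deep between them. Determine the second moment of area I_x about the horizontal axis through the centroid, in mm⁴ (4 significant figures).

I_x ≈ 1.645 × 10⁸ mm⁴

Treat the section as a set of non-overlapping primitives; coordinates are from the bounding-box lower-left.
Bottom flange: 130 × 12, A = 1 560 mm², y = 6 mm, Ī = 18 720 mm⁴.
Web: 12 × 370, A = 4 440 mm², y = 197 mm, Ī = 50 653 000 mm⁴.
Top flange: 130 × 12, A = 1 560 mm², y = 388 mm, Ī = 18 720 mm⁴.
By symmetry the centroid is at mid-height, ȳ = 197 mm.
Transfer each piece to the horizontal axis through the centroid using Ī + A·d² with d = y − 197:
  bottom flange: d = -191 mm → contributes +56 929 080 mm⁴
  web: d = 0 mm → contributes +50 653 000 mm⁴
  top flange: d = 191 mm → contributes +56 929 080 mm⁴
Total I = 164 511 160 mm⁴.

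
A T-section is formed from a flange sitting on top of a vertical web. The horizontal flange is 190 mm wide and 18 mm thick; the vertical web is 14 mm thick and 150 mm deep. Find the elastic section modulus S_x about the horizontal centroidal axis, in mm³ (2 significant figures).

Treat the section as a set of non-overlapping primitives; coordinates are from the bounding-box lower-left.
Flange: 190 × 18, A = 3 420 mm², y = 159 mm, Ī = 92 340 mm⁴.
Web: 14 × 150, A = 2 100 mm², y = 75 mm, Ī = 3 937 500 mm⁴.
Centroid: ȳ = ΣA·y / ΣA = 127 mm.
Transfer each piece to the horizontal centroidal axis using Ī + A·d² with d = y − 127:
  flange: d = 31.96 mm → contributes +3 584 910 mm⁴
  web: d = -52.04 mm → contributes +9 625 400 mm⁴
Total I = 13 210 310 mm⁴.
Extreme fibre distance c = 127 mm; S = I/c = 103 983 mm³.

S_x ≈ 1.0 × 10⁵ mm³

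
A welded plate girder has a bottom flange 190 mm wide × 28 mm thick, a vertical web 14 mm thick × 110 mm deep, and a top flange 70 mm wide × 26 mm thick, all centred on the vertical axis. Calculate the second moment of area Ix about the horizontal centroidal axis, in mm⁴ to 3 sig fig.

Ix ≈ 2.89 × 10⁷ mm⁴

Split into non-overlapping primitives; take the origin at the lower-left of the bounding box.
Bottom plate: 190 × 28, A = 5 320 mm², y = 14 mm, Ī = 347 573 mm⁴.
Web plate: 14 × 110, A = 1 540 mm², y = 83 mm, Ī = 1 552 833 mm⁴.
Top plate: 70 × 26, A = 1 820 mm², y = 151 mm, Ī = 102 527 mm⁴.
Centroid: ȳ = ΣA·y / ΣA = 54.968 mm.
Transfer each piece to the horizontal centroidal axis using Ī + A·d² with d = y − 54.968:
  bottom plate: d = -40.968 mm → contributes +9 276 427 mm⁴
  web plate: d = 28.032 mm → contributes +2 762 977 mm⁴
  top plate: d = 96.032 mm → contributes +16 886 921 mm⁴
Total I = 28 926 324 mm⁴.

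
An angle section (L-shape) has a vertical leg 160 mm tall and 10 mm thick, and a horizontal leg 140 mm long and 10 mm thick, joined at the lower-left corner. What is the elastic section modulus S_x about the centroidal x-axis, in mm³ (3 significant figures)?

Decompose the section into non-overlapping parts with the origin at the bottom-left of its bounding rectangle.
Vertical leg: 10 × 160, A = 1 600 mm², y = 80 mm, Ī = 3 413 333 mm⁴.
Horizontal leg (remainder): 130 × 10, A = 1 300 mm², y = 5 mm, Ī = 10 833 mm⁴.
Centroid: ȳ = ΣA·y / ΣA = 46.379 mm.
Transfer each piece to the centroidal x-axis using Ī + A·d² with d = y − 46.379:
  vertical leg: d = 33.621 mm → contributes +5 221 895 mm⁴
  horizontal leg (remainder): d = -41.379 mm → contributes +2 236 755 mm⁴
Total I = 7 458 649 mm⁴.
Extreme fibre distance c = 113.62 mm; S = I/c = 65 645 mm³.

S_x ≈ 6.56 × 10⁴ mm³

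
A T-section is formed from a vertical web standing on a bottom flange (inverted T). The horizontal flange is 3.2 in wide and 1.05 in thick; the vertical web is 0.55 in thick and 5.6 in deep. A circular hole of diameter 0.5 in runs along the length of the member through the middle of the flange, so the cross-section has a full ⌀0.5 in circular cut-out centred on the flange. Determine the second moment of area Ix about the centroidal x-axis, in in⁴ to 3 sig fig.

Break the section into simple shapes (no overlaps), measuring from the bottom-left corner of the bounding box.
Flange: 3.2 × 1.05, A = 3.36 in², y = 0.525 in, Ī = 0.3087 in⁴.
Web: 0.55 × 5.6, A = 3.08 in², y = 3.85 in, Ī = 8.0491 in⁴.
Hole (subtracted): ⌀0.5, A = 0.19635 in², y = 0.525 in, Ī = 0.003068 in⁴.
Centroid: ȳ = ΣA·y / ΣA = 2.1652 in.
Transfer each piece to the centroidal x-axis using Ī + A·d² with d = y − 2.1652:
  flange: d = -1.6402 in → contributes +9.3483 in⁴
  web: d = 1.6848 in → contributes +16.792 in⁴
  hole: d = -1.6402 in → contributes −0.53132 in⁴
Total I = 25.608 in⁴.

Ix ≈ 25.6 in⁴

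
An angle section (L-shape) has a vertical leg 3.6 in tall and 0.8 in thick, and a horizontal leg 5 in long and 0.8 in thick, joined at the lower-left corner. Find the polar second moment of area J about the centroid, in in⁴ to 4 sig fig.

J ≈ 21.11 in⁴

Break the section into simple shapes (no overlaps), measuring from the bottom-left corner of the bounding box.
Vertical leg: 0.8 × 3.6, A = 2.88 in², y = 1.8 in, Ī = 3.1104 in⁴.
Horizontal leg (remainder): 4.2 × 0.8, A = 3.36 in², y = 0.4 in, Ī = 0.1792 in⁴.
Centroid: ȳ = ΣA·y / ΣA = 1.04615 in.
Transfer each piece to the centroidal x-axis using Ī + A·d² with d = y − 1.04615:
  vertical leg: d = 0.753846 in → contributes +4.74706 in⁴
  horizontal leg (remainder): d = -0.646154 in → contributes +1.58205 in⁴
Total I = 6.32911 in⁴.
For the y-axis: x̄ = 1.74615 in.
Repeating about the centroidal y-axis gives I_y = 14.7851 in⁴.
Polar second moment: J = I_x + I_y = 21.1142 in⁴.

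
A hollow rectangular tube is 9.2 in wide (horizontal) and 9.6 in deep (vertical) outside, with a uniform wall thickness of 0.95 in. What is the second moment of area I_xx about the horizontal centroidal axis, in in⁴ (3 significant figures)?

Break the section into simple shapes (no overlaps), measuring from the bottom-left corner of the bounding box.
Outer rectangle: 9.2 × 9.6, A = 88.32 in², y = 4.8 in, Ī = 678.3 in⁴.
Inner void (subtracted): 7.3 × 7.7, A = 56.21 in², y = 4.8 in, Ī = 277.72 in⁴.
By symmetry the centroid is at mid-height, ȳ = 4.8 in.
All pieces are centred on the horizontal centroidal axis, so I = ΣĪ (holes subtracted) = 400.57 in⁴.

I_xx ≈ 401 in⁴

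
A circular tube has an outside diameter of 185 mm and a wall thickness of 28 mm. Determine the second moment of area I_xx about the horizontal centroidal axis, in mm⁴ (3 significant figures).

I_xx ≈ 4.39 × 10⁷ mm⁴

Treat the section as a set of non-overlapping primitives; coordinates are from the bounding-box lower-left.
Outer circle: ⌀185, A = 26 880 mm², y = 92.5 mm, Ī = 57 498 539 mm⁴.
Bore (subtracted): ⌀129, A = 13 070 mm², y = 92.5 mm, Ī = 13 593 420 mm⁴.
By symmetry the centroid is at mid-height, ȳ = 92.5 mm.
All pieces are centred on the horizontal centroidal axis, so I = ΣĪ (holes subtracted) = 43 905 119 mm⁴.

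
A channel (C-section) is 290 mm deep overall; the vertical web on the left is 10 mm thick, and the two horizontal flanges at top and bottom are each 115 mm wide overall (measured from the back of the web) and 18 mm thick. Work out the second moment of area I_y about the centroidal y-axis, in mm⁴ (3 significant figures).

Split into non-overlapping primitives; take the origin at the lower-left of the bounding box.
Web: 10 × 290, A = 2 900 mm², x = 5 mm, Ī = 24 167 mm⁴.
Top flange (beyond web): 105 × 18, A = 1 890 mm², x = 62.5 mm, Ī = 1 736 438 mm⁴.
Bottom flange (beyond web): 105 × 18, A = 1 890 mm², x = 62.5 mm, Ī = 1 736 438 mm⁴.
Centroid: x̄ = ΣA·x / ΣA = 37.537 mm.
Transfer each piece to the centroidal y-axis using Ī + A·d² with d = x − 37.537:
  web: d = -32.537 mm → contributes +3 094 350 mm⁴
  top flange (beyond web): d = 24.963 mm → contributes +2 914 153 mm⁴
  bottom flange (beyond web): d = 24.963 mm → contributes +2 914 153 mm⁴
Total I = 8 922 657 mm⁴.

I_y ≈ 8.92 × 10⁶ mm⁴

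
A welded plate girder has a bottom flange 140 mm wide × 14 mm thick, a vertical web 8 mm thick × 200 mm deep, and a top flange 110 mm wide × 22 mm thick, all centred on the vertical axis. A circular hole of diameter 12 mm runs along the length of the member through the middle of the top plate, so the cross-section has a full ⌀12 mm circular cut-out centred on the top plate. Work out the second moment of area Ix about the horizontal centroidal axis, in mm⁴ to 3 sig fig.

Treat the section as a set of non-overlapping primitives; coordinates are from the bounding-box lower-left.
Bottom plate: 140 × 14, A = 1 960 mm², y = 7 mm, Ī = 32 013 mm⁴.
Web plate: 8 × 200, A = 1 600 mm², y = 114 mm, Ī = 5 333 333 mm⁴.
Top plate: 110 × 22, A = 2 420 mm², y = 225 mm, Ī = 97 607 mm⁴.
Hole (subtracted): ⌀12, A = 113.1 mm², y = 225 mm, Ī = 1017.9 mm⁴.
Centroid: ȳ = ΣA·y / ΣA = 121.9 mm.
Transfer each piece to the horizontal centroidal axis using Ī + A·d² with d = y − 121.9:
  bottom plate: d = -114.9 mm → contributes +25 907 774 mm⁴
  web plate: d = -7.8996 mm → contributes +5 433 179 mm⁴
  top plate: d = 103.1 mm → contributes +25 821 461 mm⁴
  hole: d = 103.1 mm → contributes −1 203 208 mm⁴
Total I = 55 959 207 mm⁴.

Ix ≈ 5.60 × 10⁷ mm⁴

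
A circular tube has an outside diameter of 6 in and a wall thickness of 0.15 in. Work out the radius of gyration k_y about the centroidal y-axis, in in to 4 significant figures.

k_y ≈ 2.069 in

Decompose the section into non-overlapping parts with the origin at the bottom-left of its bounding rectangle.
Outer circle: ⌀6, A = 28.2743 in², x = 3 in, Ī = 63.6173 in⁴.
Bore (subtracted): ⌀5.7, A = 25.5176 in², x = 3 in, Ī = 51.8166 in⁴.
By symmetry the centroid is at mid-width, x̄ = 3 in.
All pieces are centred on the centroidal y-axis, so I = ΣĪ (holes subtracted) = 11.8006 in⁴.
Radius of gyration: k = √(I/A) = √(11.8006 / 2.75675) = 2.06897 in.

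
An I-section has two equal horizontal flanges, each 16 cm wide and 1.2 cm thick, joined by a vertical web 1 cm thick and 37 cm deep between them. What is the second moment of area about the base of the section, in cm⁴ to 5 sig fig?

I_base ≈ 4.7496 × 10⁴ cm⁴

Split into non-overlapping primitives; take the origin at the lower-left of the bounding box.
Bottom flange: 16 × 1.2, A = 19.2 cm², y = 0.6 cm, Ī = 2.304 cm⁴.
Web: 1 × 37, A = 37 cm², y = 19.7 cm, Ī = 4221.083 cm⁴.
Top flange: 16 × 1.2, A = 19.2 cm², y = 38.8 cm, Ī = 2.304 cm⁴.
Transfer each piece to the bottom edge using Ī + A·d² with d = y − 0:
  bottom flange: d = 0.6 cm → contributes +9.216 cm⁴
  web: d = 19.7 cm → contributes +18580.41 cm⁴
  top flange: d = 38.8 cm → contributes +28906.75 cm⁴
Total I = 47496.38 cm⁴.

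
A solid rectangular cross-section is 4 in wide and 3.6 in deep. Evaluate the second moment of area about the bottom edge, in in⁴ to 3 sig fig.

I_base ≈ 62.2 in⁴

The section: 4 × 3.6, A = 14.4 in², y = 1.8 in, Ī = 15.552 in⁴.
Transfer it to a horizontal axis along the bottom face using Ī + A·d² with d = y − 0:
  the section: d = 1.8 in → contributes +62.208 in⁴
Total I = 62.208 in⁴.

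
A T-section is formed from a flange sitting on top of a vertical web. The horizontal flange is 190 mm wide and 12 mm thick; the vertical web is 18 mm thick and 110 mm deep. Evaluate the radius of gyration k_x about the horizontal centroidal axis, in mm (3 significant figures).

k_x ≈ 37.4 mm

Treat the section as a set of non-overlapping primitives; coordinates are from the bounding-box lower-left.
Flange: 190 × 12, A = 2 280 mm², y = 116 mm, Ī = 27 360 mm⁴.
Web: 18 × 110, A = 1 980 mm², y = 55 mm, Ī = 1 996 500 mm⁴.
Centroid: ȳ = ΣA·y / ΣA = 87.648 mm.
Transfer each piece to the horizontal centroidal axis using Ī + A·d² with d = y − 87.648:
  flange: d = 28.352 mm → contributes +1 860 120 mm⁴
  web: d = -32.648 mm → contributes +4 106 951 mm⁴
Total I = 5 967 072 mm⁴.
Radius of gyration: k = √(I/A) = √(5 967 072 / 4 260) = 37.426 mm.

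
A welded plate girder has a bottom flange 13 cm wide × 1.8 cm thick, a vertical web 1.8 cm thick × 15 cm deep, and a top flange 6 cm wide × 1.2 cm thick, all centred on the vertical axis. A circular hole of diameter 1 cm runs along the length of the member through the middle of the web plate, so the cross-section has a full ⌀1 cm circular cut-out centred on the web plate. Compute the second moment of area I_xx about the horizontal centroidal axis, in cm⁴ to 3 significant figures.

Break the section into simple shapes (no overlaps), measuring from the bottom-left corner of the bounding box.
Bottom plate: 13 × 1.8, A = 23.4 cm², y = 0.9 cm, Ī = 6.318 cm⁴.
Web plate: 1.8 × 15, A = 27 cm², y = 9.3 cm, Ī = 506.25 cm⁴.
Top plate: 6 × 1.2, A = 7.2 cm², y = 17.4 cm, Ī = 0.864 cm⁴.
Hole (subtracted): ⌀1, A = 0.7854 cm², y = 9.3 cm, Ī = 0.049087 cm⁴.
Centroid: ȳ = ΣA·y / ΣA = 6.8668 cm.
Transfer each piece to the horizontal centroidal axis using Ī + A·d² with d = y − 6.8668:
  bottom plate: d = -5.9668 cm → contributes +839.43 cm⁴
  web plate: d = 2.4332 cm → contributes +666.1 cm⁴
  top plate: d = 10.533 cm → contributes +799.69 cm⁴
  hole: d = 2.4332 cm → contributes −4.6989 cm⁴
Total I = 2300.5 cm⁴.

I_xx ≈ 2300 cm⁴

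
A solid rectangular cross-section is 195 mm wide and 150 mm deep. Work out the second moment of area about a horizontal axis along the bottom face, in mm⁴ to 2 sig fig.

I_base ≈ 2.2 × 10⁸ mm⁴

The section: 195 × 150, A = 29 250 mm², y = 75 mm, Ī = 54 843 750 mm⁴.
Transfer it to the bottom edge using Ī + A·d² with d = y − 0:
  the section: d = 75 mm → contributes +219 375 000 mm⁴
Total I = 219 375 000 mm⁴.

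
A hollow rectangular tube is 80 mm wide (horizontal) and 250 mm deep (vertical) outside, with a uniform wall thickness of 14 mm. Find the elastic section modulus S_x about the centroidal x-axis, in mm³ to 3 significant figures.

Break the section into simple shapes (no overlaps), measuring from the bottom-left corner of the bounding box.
Outer rectangle: 80 × 250, A = 20 000 mm², y = 125 mm, Ī = 104 166 667 mm⁴.
Inner void (subtracted): 52 × 222, A = 11 544 mm², y = 125 mm, Ī = 47 411 208 mm⁴.
By symmetry the centroid is at mid-height, ȳ = 125 mm.
All pieces are centred on the centroidal x-axis, so I = ΣĪ (holes subtracted) = 56 755 459 mm⁴.
Extreme fibre distance c = 125 mm; S = I/c = 454 044 mm³.

S_x ≈ 4.54 × 10⁵ mm³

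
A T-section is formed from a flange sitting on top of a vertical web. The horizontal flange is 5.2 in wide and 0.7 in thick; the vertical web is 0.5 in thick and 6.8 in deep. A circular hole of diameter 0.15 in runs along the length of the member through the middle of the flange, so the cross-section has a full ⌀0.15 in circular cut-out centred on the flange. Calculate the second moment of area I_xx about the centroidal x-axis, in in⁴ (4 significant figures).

I_xx ≈ 37.91 in⁴

Decompose the section into non-overlapping parts with the origin at the bottom-left of its bounding rectangle.
Flange: 5.2 × 0.7, A = 3.64 in², y = 7.15 in, Ī = 0.148633 in⁴.
Web: 0.5 × 6.8, A = 3.4 in², y = 3.4 in, Ī = 13.1013 in⁴.
Hole (subtracted): ⌀0.15, A = 0.0176715 in², y = 7.15 in, Ī = 0.0000248505 in⁴.
Centroid: ȳ = ΣA·y / ΣA = 5.33436 in.
Transfer each piece to the centroidal x-axis using Ī + A·d² with d = y − 5.33436:
  flange: d = 1.81564 in → contributes +12.148 in⁴
  web: d = -1.93436 in → contributes +25.8233 in⁴
  hole: d = 1.81564 in → contributes −0.0582795 in⁴
Total I = 37.9131 in⁴.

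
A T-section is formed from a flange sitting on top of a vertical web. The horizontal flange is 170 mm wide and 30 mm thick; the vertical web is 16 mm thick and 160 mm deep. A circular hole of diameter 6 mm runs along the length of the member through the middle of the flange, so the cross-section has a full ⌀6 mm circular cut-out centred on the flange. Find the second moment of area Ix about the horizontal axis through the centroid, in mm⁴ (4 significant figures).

Ix ≈ 2.120 × 10⁷ mm⁴

Break the section into simple shapes (no overlaps), measuring from the bottom-left corner of the bounding box.
Flange: 170 × 30, A = 5 100 mm², y = 175 mm, Ī = 382 500 mm⁴.
Web: 16 × 160, A = 2 560 mm², y = 80 mm, Ī = 5 461 333 mm⁴.
Hole (subtracted): ⌀6, A = 28.2743 mm², y = 175 mm, Ī = 63.6173 mm⁴.
Centroid: ȳ = ΣA·y / ΣA = 143.133 mm.
Transfer each piece to the horizontal axis through the centroid using Ī + A·d² with d = y − 143.133:
  flange: d = 31.867 mm → contributes +5 561 570 mm⁴
  web: d = -63.133 mm → contributes +15 664 928 mm⁴
  hole: d = 31.867 mm → contributes −28776.3 mm⁴
Total I = 21 197 722 mm⁴.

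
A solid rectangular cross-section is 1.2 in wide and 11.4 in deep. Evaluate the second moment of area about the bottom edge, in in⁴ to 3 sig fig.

The section: 1.2 × 11.4, A = 13.68 in², y = 5.7 in, Ī = 148.15 in⁴.
Transfer it to the base of the section using Ī + A·d² with d = y − 0:
  the section: d = 5.7 in → contributes +592.62 in⁴
Total I = 592.62 in⁴.

I_base ≈ 593 in⁴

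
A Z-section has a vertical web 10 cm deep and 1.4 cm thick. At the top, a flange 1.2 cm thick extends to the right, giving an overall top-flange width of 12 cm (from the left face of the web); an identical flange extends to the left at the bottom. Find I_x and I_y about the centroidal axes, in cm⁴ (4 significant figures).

I_x ≈ 612.2 cm⁴, I_y ≈ 1156 cm⁴

Break the section into simple shapes (no overlaps), measuring from the bottom-left corner of the bounding box.
Web: 1.4 × 10, A = 14 cm², y = 5 cm, Ī = 116.667 cm⁴.
Top flange (beyond web): 10.6 × 1.2, A = 12.72 cm², y = 9.4 cm, Ī = 1.5264 cm⁴.
Bottom flange (beyond web): 10.6 × 1.2, A = 12.72 cm², y = 0.6 cm, Ī = 1.5264 cm⁴.
Centroid: ȳ = ΣA·y / ΣA = 5 cm.
Transfer each piece to the centroidal x-axis using Ī + A·d² with d = y − 5:
  web: d = 0 cm → contributes +116.667 cm⁴
  top flange (beyond web): d = 4.4 cm → contributes +247.786 cm⁴
  bottom flange (beyond web): d = -4.4 cm → contributes +247.786 cm⁴
Total I = 612.238 cm⁴.
For the y-axis: x̄ = 11.3 cm.
Repeating about the centroidal y-axis gives I_y = 1156.33 cm⁴.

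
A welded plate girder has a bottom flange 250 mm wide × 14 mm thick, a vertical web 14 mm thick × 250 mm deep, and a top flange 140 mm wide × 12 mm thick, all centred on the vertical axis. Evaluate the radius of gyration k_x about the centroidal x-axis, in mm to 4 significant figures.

k_x ≈ 108.1 mm

Decompose the section into non-overlapping parts with the origin at the bottom-left of its bounding rectangle.
Bottom plate: 250 × 14, A = 3 500 mm², y = 7 mm, Ī = 57166.7 mm⁴.
Web plate: 14 × 250, A = 3 500 mm², y = 139 mm, Ī = 18 229 167 mm⁴.
Top plate: 140 × 12, A = 1 680 mm², y = 270 mm, Ī = 20 160 mm⁴.
Centroid: ȳ = ΣA·y / ΣA = 111.129 mm.
Transfer each piece to the centroidal x-axis using Ī + A·d² with d = y − 111.129:
  bottom plate: d = -104.129 mm → contributes +38 007 160 mm⁴
  web plate: d = 27.871 mm → contributes +20 947 935 mm⁴
  top plate: d = 158.871 mm → contributes +42 423 334 mm⁴
Total I = 101 378 429 mm⁴.
Radius of gyration: k = √(I/A) = √(101 378 429 / 8 680) = 108.072 mm.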